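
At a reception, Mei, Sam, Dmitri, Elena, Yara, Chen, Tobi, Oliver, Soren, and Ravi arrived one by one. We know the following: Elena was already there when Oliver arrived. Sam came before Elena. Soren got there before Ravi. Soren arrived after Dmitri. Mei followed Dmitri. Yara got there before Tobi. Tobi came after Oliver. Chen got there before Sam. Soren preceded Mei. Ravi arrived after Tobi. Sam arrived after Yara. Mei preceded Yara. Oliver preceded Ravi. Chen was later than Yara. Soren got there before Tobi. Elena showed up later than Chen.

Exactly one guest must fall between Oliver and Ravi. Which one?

Tracing the constraints gives Oliver → Tobi → Ravi, so Tobi sits after Oliver and before Ravi.
No other guest is forced both after Oliver and before Ravi.

Tobi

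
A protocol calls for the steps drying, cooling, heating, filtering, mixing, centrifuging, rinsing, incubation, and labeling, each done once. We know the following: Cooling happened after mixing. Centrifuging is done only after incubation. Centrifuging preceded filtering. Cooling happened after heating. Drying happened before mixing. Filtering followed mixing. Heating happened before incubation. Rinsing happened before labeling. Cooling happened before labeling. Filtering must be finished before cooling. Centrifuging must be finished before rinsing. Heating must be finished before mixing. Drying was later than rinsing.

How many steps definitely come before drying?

Directly stated before drying: rinsing.
Centrifuging reaches drying via centrifuging → rinsing → drying.
Heating reaches drying via heating → incubation → centrifuging → rinsing → drying.
Incubation reaches drying via incubation → centrifuging → rinsing → drying.
No chain forces mixing (or any of the others) ahead of drying.
That's centrifuging, heating, incubation, and rinsing — 4 in all.

4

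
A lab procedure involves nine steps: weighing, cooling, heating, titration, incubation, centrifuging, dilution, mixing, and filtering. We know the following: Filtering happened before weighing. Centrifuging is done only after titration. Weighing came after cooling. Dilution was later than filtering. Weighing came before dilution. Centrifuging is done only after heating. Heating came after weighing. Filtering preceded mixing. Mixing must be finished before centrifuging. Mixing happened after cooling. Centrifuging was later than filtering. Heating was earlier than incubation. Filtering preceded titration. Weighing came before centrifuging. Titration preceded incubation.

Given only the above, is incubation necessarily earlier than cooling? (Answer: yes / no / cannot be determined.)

no

Tracing the constraints gives cooling → weighing → heating → incubation, so cooling must come before incubation.
That means incubation cannot be before cooling.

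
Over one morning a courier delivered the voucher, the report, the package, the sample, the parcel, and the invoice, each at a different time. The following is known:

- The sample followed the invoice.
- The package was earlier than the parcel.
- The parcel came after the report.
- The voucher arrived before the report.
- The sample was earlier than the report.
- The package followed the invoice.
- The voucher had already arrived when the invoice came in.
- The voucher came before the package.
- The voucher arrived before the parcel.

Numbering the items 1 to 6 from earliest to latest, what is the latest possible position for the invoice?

2

The invoice must come before the package, the parcel, the report, and the sample — 4 items forced after it.
Everything else can be placed before the invoice in some valid order, so the invoice can sit as late as position 6 − 4 = 2.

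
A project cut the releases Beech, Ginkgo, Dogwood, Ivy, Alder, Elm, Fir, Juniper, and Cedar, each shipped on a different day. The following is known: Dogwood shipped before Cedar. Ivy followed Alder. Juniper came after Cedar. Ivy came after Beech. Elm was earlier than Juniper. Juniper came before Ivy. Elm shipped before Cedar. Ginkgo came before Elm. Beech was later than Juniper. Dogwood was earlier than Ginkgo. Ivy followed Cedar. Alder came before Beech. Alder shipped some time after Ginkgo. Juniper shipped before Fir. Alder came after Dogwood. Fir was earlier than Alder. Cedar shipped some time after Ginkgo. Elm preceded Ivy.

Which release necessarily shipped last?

Every other release has a chain of constraints placing it before Ivy, so Ivy is last.

Ivy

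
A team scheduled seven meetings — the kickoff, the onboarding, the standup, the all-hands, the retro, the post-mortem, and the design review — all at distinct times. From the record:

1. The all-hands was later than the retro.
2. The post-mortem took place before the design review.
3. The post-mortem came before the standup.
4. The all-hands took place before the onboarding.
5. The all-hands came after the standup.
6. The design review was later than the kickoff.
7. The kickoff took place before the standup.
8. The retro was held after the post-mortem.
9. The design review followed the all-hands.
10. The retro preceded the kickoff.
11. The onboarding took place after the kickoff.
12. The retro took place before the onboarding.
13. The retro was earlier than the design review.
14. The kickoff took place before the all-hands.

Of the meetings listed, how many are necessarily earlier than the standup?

Directly stated before the standup: the kickoff and the post-mortem.
The retro reaches the standup via the retro → the kickoff → the standup.
That's the kickoff, the post-mortem, and the retro — 3 in all.

3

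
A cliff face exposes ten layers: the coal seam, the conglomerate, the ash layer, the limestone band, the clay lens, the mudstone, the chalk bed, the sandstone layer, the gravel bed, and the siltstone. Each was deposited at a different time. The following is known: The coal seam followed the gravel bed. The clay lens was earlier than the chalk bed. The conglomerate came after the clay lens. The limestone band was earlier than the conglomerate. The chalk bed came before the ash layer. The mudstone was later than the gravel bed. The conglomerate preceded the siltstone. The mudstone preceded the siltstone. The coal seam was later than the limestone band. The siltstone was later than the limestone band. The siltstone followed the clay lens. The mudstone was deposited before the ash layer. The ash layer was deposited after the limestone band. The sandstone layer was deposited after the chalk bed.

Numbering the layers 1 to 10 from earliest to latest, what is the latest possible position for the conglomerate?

The conglomerate must come before the siltstone — 1 layer forced after it.
Everything else can be placed before the conglomerate in some valid order, so the conglomerate can sit as late as position 10 − 1 = 9.

9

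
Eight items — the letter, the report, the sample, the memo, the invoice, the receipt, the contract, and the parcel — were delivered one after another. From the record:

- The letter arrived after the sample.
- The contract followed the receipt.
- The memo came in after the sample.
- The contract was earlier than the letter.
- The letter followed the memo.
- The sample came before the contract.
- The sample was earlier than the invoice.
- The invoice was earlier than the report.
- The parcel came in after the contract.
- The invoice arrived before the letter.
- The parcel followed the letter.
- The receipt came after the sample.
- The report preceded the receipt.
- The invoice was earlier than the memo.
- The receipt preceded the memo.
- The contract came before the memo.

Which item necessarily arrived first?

The sample has a chain of constraints placing it before every other item, so the sample must be first.

the sample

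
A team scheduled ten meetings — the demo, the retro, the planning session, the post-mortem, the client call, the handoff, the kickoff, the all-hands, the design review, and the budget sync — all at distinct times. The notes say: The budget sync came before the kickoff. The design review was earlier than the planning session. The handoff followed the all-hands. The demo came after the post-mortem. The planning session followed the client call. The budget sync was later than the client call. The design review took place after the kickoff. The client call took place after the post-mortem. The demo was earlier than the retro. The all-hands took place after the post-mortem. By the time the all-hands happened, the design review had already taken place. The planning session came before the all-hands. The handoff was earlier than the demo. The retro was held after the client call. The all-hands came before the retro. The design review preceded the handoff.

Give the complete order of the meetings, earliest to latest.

The constraints fix every adjacent pair, so only one ordering works:
the post-mortem → the client call → the budget sync → the kickoff → the design review → the planning session → the all-hands → the handoff → the demo → the retro.

the post-mortem, the client call, the budget sync, the kickoff, the design review, the planning session, the all-hands, the handoff, the demo, the retro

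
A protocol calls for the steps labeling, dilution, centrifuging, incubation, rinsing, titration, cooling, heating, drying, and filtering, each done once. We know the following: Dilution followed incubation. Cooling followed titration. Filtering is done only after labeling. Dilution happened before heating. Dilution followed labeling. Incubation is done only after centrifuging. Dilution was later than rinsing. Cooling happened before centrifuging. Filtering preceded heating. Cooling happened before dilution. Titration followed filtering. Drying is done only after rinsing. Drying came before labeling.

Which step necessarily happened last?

heating

Every other step has a chain of constraints placing it before heating, so heating is last.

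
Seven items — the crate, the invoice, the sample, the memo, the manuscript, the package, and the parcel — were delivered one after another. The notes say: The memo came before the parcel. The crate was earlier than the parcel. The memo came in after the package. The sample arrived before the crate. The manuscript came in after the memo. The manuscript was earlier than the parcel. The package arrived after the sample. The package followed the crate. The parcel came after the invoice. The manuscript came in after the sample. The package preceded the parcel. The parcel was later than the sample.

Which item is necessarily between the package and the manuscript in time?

the memo

Tracing the constraints gives the package → the memo → the manuscript, so the memo sits after the package and before the manuscript.
No other item is forced both after the package and before the manuscript.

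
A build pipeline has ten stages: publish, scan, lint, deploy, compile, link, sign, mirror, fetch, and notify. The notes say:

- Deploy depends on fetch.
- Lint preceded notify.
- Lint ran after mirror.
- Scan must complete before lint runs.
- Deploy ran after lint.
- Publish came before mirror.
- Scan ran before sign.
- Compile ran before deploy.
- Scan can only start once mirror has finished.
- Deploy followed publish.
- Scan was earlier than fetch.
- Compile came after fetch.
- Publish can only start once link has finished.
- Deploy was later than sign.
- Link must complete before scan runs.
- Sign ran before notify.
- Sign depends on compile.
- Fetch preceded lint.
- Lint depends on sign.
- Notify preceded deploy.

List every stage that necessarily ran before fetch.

Directly stated before fetch: scan.
Link reaches fetch via link → scan → fetch.
Mirror reaches fetch via mirror → scan → fetch.
Publish reaches fetch via publish → mirror → scan → fetch.
No chain forces sign (or any of the others) ahead of fetch.

link, mirror, publish, scan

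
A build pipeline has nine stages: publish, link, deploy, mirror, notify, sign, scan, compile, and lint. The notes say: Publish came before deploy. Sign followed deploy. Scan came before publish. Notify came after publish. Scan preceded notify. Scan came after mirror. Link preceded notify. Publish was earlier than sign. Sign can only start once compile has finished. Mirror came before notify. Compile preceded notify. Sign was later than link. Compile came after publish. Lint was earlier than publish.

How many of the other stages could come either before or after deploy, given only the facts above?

Forced before deploy: lint, mirror, publish, and scan; forced after deploy: sign.
That leaves compile, link, and notify with no forced order relative to deploy — 3.

3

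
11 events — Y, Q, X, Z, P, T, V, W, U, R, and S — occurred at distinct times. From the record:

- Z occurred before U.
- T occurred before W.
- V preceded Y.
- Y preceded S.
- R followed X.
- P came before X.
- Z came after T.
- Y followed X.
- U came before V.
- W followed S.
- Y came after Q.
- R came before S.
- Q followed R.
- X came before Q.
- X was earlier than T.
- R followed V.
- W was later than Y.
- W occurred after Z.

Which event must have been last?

Every other event has a chain of constraints placing it before W, so W is last.

W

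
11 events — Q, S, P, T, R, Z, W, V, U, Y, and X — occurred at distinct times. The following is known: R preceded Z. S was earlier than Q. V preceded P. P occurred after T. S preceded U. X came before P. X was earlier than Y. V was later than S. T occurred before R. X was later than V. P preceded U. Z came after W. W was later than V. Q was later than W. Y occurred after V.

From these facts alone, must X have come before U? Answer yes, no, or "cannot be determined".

yes

Chain the constraints: X → P → U. Each link is directly stated, so X comes before U.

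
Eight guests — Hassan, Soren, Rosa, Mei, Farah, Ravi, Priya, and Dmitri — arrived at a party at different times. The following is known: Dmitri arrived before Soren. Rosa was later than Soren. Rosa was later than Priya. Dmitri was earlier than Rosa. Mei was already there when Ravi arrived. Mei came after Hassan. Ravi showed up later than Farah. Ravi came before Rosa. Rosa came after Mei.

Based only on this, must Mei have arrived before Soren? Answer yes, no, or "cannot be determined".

No chain of stated constraints runs from Mei to Soren, and none runs from Soren to Mei either.
So the relative order of Mei and Soren is not fixed by the given facts.

cannot be determined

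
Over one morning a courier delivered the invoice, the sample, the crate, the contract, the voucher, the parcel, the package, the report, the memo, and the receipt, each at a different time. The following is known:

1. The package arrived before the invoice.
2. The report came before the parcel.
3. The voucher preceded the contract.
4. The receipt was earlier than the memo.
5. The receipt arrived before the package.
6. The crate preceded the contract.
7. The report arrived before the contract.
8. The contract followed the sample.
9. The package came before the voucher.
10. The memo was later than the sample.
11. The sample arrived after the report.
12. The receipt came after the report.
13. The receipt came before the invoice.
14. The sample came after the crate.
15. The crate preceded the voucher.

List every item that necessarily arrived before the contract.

the crate, the package, the receipt, the report, the sample, the voucher

Directly stated before the contract: the crate, the report, the sample, and the voucher.
The package reaches the contract via the package → the voucher → the contract.
The receipt reaches the contract via the receipt → the package → the voucher → the contract.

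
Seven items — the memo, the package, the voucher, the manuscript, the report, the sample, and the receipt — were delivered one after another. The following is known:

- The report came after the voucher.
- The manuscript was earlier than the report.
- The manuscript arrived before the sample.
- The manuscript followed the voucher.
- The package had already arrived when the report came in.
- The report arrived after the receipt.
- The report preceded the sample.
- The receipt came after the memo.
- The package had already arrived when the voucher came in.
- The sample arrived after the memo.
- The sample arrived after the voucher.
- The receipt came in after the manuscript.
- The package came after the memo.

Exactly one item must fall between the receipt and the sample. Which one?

the report

Tracing the constraints gives the receipt → the report → the sample, so the report sits after the receipt and before the sample.
No other item is forced both after the receipt and before the sample.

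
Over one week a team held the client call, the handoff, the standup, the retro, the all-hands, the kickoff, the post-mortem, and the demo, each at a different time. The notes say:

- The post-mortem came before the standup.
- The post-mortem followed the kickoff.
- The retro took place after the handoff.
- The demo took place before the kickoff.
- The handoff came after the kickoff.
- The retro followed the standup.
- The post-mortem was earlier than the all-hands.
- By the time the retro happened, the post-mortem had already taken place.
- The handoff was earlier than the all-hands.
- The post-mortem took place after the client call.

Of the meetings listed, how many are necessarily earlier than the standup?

4

Directly stated before the standup: the post-mortem.
The client call reaches the standup via the client call → the post-mortem → the standup.
The demo reaches the standup via the demo → the kickoff → the post-mortem → the standup.
The kickoff reaches the standup via the kickoff → the post-mortem → the standup.
No chain forces the handoff (or any of the others) ahead of the standup.
That's the client call, the demo, the kickoff, and the post-mortem — 4 in all.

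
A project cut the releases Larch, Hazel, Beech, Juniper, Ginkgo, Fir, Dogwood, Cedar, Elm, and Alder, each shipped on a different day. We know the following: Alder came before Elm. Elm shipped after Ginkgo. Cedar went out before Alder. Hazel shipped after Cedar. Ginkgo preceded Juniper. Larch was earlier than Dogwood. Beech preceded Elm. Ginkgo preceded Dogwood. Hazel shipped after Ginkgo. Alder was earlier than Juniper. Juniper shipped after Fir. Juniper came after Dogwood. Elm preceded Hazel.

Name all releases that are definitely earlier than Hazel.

Directly stated before Hazel: Cedar, Elm, and Ginkgo.
Alder reaches Hazel via Alder → Elm → Hazel.
Beech reaches Hazel via Beech → Elm → Hazel.

Alder, Beech, Cedar, Elm, Ginkgo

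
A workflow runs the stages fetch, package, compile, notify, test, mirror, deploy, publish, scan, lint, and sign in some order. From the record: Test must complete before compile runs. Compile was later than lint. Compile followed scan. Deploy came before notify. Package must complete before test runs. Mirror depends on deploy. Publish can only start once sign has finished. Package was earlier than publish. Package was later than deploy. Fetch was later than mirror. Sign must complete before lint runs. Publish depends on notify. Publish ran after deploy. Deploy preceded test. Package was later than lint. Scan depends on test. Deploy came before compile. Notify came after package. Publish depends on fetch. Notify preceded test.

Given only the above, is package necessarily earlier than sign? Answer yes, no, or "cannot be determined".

Tracing the constraints gives sign → lint → package, so sign must come before package.
That means package cannot be before sign.

no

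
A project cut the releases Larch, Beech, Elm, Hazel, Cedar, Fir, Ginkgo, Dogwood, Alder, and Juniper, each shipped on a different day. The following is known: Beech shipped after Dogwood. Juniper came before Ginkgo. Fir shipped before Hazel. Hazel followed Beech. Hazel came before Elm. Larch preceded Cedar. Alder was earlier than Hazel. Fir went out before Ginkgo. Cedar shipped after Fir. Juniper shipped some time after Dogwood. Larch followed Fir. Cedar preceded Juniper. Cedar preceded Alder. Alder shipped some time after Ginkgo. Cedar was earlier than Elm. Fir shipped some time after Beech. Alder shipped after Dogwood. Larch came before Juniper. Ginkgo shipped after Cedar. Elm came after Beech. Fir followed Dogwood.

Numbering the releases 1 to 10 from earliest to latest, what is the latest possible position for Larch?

Larch must come before Alder, Cedar, Elm, Ginkgo, Hazel, and Juniper — 6 releases forced after it.
Everything else can be placed before Larch in some valid order, so Larch can sit as late as position 10 − 6 = 4.

4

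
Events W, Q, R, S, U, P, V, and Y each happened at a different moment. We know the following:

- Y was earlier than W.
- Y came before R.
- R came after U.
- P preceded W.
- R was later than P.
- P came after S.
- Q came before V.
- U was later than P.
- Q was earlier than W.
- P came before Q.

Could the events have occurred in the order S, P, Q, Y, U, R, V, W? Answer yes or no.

Check each stated constraint against the proposed order — e.g. Q is ahead of W; P is ahead of W. Every pair is in the required order; nothing is violated.

yes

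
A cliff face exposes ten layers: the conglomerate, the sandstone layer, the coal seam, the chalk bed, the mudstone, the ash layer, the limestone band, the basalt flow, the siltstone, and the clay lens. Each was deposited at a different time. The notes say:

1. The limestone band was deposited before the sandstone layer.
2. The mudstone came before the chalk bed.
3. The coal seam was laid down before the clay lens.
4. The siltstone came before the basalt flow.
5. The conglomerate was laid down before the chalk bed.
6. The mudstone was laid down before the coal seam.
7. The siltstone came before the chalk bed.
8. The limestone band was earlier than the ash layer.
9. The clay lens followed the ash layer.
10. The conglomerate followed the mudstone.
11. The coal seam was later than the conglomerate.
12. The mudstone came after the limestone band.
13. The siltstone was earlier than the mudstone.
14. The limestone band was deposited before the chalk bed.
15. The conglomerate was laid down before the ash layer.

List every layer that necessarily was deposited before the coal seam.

Directly stated before the coal seam: the conglomerate and the mudstone.
The limestone band reaches the coal seam via the limestone band → the mudstone → the coal seam.
The siltstone reaches the coal seam via the siltstone → the mudstone → the coal seam.

the conglomerate, the limestone band, the mudstone, the siltstone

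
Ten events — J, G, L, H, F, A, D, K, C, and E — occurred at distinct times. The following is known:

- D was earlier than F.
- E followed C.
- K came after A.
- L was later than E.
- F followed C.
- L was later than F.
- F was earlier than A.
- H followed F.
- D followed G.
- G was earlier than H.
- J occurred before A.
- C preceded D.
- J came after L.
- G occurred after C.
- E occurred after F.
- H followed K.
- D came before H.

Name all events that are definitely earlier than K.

A, C, D, E, F, G, J, L

Directly stated before K: A.
C reaches K via C → F → A → K.
D reaches K via D → F → A → K.
E reaches K via E → L → J → A → K.
Likewise F, G, J, and L each reach K by chaining the stated constraints.
No chain forces H ahead of K.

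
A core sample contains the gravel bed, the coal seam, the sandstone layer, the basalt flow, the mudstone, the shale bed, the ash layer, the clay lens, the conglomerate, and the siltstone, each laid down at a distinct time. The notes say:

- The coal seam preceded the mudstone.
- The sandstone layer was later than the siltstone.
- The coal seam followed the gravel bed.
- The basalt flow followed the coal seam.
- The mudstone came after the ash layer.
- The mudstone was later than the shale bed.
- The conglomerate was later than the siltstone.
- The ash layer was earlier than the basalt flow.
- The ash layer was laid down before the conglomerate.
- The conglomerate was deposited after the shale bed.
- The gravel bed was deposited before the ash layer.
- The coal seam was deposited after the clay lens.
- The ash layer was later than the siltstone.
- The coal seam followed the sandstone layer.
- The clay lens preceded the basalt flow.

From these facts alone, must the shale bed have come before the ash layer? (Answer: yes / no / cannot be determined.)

cannot be determined

No chain of stated constraints runs from the shale bed to the ash layer, and none runs from the ash layer to the shale bed either.
So the relative order of the shale bed and the ash layer is not fixed by the given facts.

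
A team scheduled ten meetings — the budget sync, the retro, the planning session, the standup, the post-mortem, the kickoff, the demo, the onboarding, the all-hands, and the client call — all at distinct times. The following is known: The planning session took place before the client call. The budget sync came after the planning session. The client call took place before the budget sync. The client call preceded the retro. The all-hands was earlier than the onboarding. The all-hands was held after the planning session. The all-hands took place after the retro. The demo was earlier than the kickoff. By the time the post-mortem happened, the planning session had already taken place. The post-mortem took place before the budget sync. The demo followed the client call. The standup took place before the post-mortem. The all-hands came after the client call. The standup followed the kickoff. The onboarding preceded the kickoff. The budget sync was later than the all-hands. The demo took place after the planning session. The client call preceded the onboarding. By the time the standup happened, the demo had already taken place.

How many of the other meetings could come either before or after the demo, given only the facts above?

3

Forced before the demo: the client call and the planning session; forced after the demo: the budget sync, the kickoff, the post-mortem, and the standup.
That leaves the all-hands, the onboarding, and the retro with no forced order relative to the demo — 3.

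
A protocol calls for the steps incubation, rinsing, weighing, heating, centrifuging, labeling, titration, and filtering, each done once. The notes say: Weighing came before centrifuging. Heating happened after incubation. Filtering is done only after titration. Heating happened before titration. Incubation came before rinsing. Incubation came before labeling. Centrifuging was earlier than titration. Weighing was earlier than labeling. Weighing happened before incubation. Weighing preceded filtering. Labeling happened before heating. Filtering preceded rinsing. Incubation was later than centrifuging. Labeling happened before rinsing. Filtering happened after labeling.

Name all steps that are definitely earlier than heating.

Directly stated before heating: incubation and labeling.
Centrifuging reaches heating via centrifuging → incubation → heating.
Weighing reaches heating via weighing → incubation → heating.
No chain forces titration (or any of the others) ahead of heating.

centrifuging, incubation, labeling, weighing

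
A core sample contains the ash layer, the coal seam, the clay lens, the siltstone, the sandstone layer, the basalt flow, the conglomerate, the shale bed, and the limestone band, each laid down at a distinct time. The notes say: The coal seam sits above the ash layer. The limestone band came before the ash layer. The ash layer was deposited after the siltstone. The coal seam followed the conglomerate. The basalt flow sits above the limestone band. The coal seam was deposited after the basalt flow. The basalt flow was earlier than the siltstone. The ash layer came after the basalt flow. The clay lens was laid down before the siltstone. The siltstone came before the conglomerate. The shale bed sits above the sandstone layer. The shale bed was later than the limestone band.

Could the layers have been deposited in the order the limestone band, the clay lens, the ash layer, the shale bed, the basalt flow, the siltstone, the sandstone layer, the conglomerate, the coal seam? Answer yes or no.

The constraints require the basalt flow before the ash layer, but in the proposed sequence the ash layer appears ahead of the basalt flow. That one violation is enough.

no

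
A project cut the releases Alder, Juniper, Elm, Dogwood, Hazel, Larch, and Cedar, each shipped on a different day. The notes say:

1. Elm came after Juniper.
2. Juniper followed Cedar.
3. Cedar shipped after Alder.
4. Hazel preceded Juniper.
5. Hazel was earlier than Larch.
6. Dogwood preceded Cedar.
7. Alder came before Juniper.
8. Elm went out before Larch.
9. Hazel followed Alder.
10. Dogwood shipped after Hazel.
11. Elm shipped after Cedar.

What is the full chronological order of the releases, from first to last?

Alder, Hazel, Dogwood, Cedar, Juniper, Elm, Larch

The constraints fix every adjacent pair, so only one ordering works:
Alder → Hazel → Dogwood → Cedar → Juniper → Elm → Larch.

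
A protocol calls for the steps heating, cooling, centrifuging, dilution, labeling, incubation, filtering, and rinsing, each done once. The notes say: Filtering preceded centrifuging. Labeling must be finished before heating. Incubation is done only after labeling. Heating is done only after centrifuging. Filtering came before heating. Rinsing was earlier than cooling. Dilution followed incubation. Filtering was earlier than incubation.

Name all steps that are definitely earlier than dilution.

Directly stated before dilution: incubation.
Filtering reaches dilution via filtering → incubation → dilution.
Labeling reaches dilution via labeling → incubation → dilution.
No chain forces heating (or any of the others) ahead of dilution.

filtering, incubation, labeling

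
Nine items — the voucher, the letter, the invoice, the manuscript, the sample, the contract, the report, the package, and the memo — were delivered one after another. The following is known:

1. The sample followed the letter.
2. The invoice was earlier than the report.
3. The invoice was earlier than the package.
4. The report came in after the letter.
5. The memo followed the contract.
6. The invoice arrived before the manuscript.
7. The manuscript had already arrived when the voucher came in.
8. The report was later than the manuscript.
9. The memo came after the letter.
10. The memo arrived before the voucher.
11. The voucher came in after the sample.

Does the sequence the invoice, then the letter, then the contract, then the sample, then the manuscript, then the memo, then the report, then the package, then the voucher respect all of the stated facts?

Check each stated constraint against the proposed order — e.g. the invoice is ahead of the report; the invoice is ahead of the package. Every pair is in the required order; nothing is violated.

yes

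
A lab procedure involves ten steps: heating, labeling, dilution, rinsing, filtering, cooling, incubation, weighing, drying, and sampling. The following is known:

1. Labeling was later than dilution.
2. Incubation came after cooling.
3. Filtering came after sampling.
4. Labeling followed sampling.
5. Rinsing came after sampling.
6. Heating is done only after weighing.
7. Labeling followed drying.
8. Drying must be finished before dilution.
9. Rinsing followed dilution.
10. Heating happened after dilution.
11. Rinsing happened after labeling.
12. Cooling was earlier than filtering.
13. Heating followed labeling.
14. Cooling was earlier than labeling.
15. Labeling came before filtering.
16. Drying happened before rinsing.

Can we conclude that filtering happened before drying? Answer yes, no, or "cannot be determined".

Tracing the constraints gives drying → labeling → filtering, so drying must come before filtering.
That means filtering cannot be before drying.

no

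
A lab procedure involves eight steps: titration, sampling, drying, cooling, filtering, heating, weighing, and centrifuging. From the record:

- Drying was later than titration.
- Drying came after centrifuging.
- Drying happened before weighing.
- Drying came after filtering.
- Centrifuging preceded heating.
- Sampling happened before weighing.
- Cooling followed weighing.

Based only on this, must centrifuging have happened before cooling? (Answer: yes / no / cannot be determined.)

yes

Chain the constraints: centrifuging → drying → weighing → cooling. Each link is directly stated, so centrifuging comes before cooling.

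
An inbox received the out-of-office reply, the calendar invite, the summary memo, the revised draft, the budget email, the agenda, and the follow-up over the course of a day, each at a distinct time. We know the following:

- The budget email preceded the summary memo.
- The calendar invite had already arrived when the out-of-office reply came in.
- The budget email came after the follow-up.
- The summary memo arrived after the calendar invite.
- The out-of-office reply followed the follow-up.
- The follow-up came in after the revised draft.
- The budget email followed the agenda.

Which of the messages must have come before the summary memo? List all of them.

Directly stated before the summary memo: the budget email and the calendar invite.
The agenda reaches the summary memo via the agenda → the budget email → the summary memo.
The follow-up reaches the summary memo via the follow-up → the budget email → the summary memo.
The revised draft reaches the summary memo via the revised draft → the follow-up → the budget email → the summary memo.

the agenda, the budget email, the calendar invite, the follow-up, the revised draft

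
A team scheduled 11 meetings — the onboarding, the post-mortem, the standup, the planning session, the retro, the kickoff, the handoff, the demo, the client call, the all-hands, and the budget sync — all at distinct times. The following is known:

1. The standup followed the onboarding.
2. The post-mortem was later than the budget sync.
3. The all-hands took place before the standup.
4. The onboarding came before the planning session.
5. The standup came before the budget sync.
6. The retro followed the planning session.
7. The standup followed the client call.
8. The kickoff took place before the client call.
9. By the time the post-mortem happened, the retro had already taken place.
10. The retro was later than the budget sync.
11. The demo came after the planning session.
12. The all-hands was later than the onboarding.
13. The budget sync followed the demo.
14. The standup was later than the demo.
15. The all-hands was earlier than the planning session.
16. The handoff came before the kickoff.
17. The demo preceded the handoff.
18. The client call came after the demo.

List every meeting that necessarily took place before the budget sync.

Directly stated before the budget sync: the demo and the standup.
The all-hands reaches the budget sync via the all-hands → the standup → the budget sync.
The client call reaches the budget sync via the client call → the standup → the budget sync.
The handoff reaches the budget sync via the handoff → the kickoff → the client call → the standup → the budget sync.
Likewise the kickoff, the onboarding, and the planning session each reach the budget sync by chaining the stated constraints.
No chain forces the post-mortem (or any of the others) ahead of the budget sync.

the all-hands, the client call, the demo, the handoff, the kickoff, the onboarding, the planning session, the standup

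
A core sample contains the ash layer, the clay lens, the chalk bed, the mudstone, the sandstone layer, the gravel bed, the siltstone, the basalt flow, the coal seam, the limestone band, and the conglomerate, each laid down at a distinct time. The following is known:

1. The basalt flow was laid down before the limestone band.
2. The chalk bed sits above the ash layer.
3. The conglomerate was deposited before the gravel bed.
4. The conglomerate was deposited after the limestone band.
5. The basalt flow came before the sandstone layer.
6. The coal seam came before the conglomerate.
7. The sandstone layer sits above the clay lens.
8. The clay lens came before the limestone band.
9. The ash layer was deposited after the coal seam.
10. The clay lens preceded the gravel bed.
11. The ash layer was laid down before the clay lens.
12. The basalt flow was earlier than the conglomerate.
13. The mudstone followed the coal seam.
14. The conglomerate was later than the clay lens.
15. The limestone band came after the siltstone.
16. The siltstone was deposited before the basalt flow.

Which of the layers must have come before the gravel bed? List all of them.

Directly stated before the gravel bed: the clay lens and the conglomerate.
The ash layer reaches the gravel bed via the ash layer → the clay lens → the gravel bed.
The basalt flow reaches the gravel bed via the basalt flow → the conglomerate → the gravel bed.
The coal seam reaches the gravel bed via the coal seam → the conglomerate → the gravel bed.
Likewise the limestone band and the siltstone each reach the gravel bed by chaining the stated constraints.
No chain forces the mudstone (or any of the others) ahead of the gravel bed.

the ash layer, the basalt flow, the clay lens, the coal seam, the conglomerate, the limestone band, the siltstone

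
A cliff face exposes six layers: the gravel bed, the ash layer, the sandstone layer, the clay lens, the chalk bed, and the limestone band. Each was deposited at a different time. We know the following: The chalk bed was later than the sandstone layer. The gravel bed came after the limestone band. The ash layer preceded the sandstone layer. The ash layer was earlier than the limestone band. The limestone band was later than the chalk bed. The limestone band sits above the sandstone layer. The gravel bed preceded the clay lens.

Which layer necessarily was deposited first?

the ash layer

The ash layer has a chain of constraints placing it before every other layer, so the ash layer must be first.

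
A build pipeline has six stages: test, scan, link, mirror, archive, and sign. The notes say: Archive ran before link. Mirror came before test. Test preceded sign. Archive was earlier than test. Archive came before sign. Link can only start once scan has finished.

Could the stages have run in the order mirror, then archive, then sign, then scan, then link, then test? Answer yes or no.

no

The constraints require test before sign, but in the proposed sequence sign appears ahead of test. That one violation is enough.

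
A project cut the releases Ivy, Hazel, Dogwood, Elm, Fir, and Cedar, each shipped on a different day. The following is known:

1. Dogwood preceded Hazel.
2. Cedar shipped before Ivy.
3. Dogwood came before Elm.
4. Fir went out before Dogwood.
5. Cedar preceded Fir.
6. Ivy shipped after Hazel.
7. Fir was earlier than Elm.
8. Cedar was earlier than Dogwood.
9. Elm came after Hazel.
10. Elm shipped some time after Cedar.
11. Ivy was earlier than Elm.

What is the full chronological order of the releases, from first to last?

Cedar, Fir, Dogwood, Hazel, Ivy, Elm

The constraints fix every adjacent pair, so only one ordering works:
Cedar → Fir → Dogwood → Hazel → Ivy → Elm.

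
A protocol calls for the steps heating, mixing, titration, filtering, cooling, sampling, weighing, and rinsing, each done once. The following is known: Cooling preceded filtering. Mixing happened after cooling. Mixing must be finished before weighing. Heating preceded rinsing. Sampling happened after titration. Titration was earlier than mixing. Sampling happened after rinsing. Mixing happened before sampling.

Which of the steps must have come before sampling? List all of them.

cooling, heating, mixing, rinsing, titration

Directly stated before sampling: mixing, rinsing, and titration.
Cooling reaches sampling via cooling → mixing → sampling.
Heating reaches sampling via heating → rinsing → sampling.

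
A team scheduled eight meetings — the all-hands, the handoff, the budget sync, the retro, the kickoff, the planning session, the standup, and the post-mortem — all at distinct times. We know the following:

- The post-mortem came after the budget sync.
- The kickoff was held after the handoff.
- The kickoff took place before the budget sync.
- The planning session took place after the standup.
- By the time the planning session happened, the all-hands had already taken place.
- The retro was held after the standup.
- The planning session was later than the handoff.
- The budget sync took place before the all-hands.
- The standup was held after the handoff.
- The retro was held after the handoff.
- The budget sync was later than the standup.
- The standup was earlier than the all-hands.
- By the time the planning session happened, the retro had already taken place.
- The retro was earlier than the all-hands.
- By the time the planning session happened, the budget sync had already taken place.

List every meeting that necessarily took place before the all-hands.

Directly stated before the all-hands: the budget sync, the retro, and the standup.
The handoff reaches the all-hands via the handoff → the retro → the all-hands.
The kickoff reaches the all-hands via the kickoff → the budget sync → the all-hands.
No chain forces the post-mortem (or any of the others) ahead of the all-hands.

the budget sync, the handoff, the kickoff, the retro, the standup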